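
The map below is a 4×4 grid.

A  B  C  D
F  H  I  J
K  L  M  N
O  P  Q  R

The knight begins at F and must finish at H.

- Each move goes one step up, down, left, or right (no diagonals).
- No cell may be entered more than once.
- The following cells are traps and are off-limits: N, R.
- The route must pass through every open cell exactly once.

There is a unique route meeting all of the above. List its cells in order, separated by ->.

Need to visit all 14 open cells exactly once, starting at F and ending at H.
Cell D has only two open neighbours (J and C), so the path must pass straight through it: one of those is the cell it's entered from and the other is where it exits.
Route from F: up 1 to A, right 3 to D, down 1 to J, left 1 to I, down 2 to Q, left 2 to O, up 1 to K, right 1 to L, up 1 to H — 13 moves in all.
Check: all 14 open cells covered.

F -> A -> B -> C -> D -> J -> I -> M -> Q -> P -> O -> K -> L -> H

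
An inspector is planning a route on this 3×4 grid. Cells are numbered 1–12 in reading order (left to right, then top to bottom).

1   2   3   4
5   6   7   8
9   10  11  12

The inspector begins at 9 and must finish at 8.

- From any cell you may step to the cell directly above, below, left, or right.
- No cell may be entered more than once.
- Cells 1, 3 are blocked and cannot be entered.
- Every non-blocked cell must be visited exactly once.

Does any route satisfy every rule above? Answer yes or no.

no

Cell 2 has only one open neighbour but is neither the start nor the goal, so a Hamiltonian route would have to both enter and leave it through the same neighbour — impossible without revisiting.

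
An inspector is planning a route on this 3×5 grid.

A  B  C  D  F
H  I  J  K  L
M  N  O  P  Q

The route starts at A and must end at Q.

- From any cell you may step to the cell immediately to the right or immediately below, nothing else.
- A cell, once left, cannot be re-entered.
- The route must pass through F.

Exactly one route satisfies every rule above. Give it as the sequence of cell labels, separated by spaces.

A B C D F L Q

Moves only go right or down, so the column and row indices never decrease.
Route from A: right 4 to F, down 2 to Q — 6 moves in all.
Check: all required cells visited.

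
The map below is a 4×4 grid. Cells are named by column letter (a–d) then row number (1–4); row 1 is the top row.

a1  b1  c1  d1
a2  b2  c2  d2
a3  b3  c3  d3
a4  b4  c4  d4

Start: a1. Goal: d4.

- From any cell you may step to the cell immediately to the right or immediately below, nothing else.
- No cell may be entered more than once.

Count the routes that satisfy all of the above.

20

A right/down-only route from a1 to d4 makes exactly 3 down-moves and 3 right-moves in some order.
With no other constraints that would be C(6,3) = 20 routes.
That gives 20 routes.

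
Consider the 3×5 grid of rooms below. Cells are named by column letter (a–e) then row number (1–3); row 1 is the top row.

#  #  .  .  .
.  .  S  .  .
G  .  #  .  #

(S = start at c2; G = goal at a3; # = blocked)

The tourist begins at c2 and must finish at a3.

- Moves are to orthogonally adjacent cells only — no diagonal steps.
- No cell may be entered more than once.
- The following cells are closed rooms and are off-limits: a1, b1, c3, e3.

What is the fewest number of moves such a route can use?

The Manhattan distance from c2 to a3 is |2−3| + |3−1| = 3, so at least 3 moves are needed.
A route of 3 moves achieves this: c2 → b2 → b3 → a3.
Since 3 matches the lower bound, it is optimal.

3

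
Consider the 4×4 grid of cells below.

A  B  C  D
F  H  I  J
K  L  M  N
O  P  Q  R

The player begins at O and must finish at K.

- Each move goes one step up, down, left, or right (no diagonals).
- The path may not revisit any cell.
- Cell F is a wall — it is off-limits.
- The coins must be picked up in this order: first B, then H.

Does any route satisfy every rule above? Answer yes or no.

yes

One route that works: O → P → Q → M → I → C → B → H → L → K.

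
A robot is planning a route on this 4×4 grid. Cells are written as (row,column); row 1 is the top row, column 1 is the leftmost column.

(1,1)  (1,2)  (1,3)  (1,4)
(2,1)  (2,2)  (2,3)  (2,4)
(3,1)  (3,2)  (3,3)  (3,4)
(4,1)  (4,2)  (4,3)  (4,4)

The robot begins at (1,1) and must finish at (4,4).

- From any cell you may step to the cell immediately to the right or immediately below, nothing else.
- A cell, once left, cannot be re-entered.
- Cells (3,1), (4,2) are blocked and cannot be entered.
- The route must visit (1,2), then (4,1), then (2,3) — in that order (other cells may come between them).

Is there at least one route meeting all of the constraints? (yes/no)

(4,1) lies to the left of (1,2), so going from (1,2) to (4,1) would need a leftward move — but moves only go right/down, so (1,2) cannot be visited before (4,1).

no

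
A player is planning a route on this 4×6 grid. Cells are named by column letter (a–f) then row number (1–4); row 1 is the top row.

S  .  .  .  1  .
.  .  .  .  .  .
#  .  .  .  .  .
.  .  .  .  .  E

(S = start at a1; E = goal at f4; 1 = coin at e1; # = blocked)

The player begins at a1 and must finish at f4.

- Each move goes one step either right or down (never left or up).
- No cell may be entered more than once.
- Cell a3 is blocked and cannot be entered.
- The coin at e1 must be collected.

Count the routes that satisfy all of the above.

A right/down-only route from a1 to f4 makes exactly 3 down-moves and 5 right-moves in some order.
With no other constraints that would be C(8,3) = 56 routes.
Split at e1 and multiply the segment counts (each segment already excludes blocked cells): a1→e1: 1; e1→f4: 4; product = 4.
That gives 4 routes.

4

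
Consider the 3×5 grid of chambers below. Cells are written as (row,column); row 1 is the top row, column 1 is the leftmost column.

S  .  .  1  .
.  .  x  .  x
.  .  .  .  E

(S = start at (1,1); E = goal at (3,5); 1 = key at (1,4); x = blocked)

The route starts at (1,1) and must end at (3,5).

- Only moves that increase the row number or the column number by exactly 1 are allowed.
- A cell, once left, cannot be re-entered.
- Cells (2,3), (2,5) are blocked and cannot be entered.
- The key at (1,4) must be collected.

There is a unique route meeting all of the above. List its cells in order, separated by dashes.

(1,1) - (1,2) - (1,3) - (1,4) - (2,4) - (3,4) - (3,5)

Moves only go right or down, so the column and row indices never decrease.
Route from (1,1): right 3 to (1,4), down 2 to (3,4), right 1 to (3,5) — 6 moves in all.
Check: all required cells visited.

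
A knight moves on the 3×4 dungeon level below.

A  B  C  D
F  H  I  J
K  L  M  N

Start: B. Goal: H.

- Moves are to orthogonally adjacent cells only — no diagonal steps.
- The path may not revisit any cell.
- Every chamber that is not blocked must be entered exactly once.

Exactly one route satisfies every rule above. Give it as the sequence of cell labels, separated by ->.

Need to visit all 12 open cells exactly once, starting at B and ending at H.
Route from B: left 1 to A, down 2 to K, right 3 to N, up 2 to D, left 1 to C, down 1 to I, left 1 to H — 11 moves in all.
Check: all 12 open cells covered.

B -> A -> F -> K -> L -> M -> N -> J -> D -> C -> I -> H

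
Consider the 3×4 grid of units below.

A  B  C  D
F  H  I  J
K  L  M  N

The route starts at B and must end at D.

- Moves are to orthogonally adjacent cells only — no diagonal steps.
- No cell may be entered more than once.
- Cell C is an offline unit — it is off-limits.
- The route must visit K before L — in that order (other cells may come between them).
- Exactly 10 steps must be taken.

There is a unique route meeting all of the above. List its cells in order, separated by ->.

B -> A -> F -> K -> L -> H -> I -> M -> N -> J -> D

The waypoints must appear in the order K, L, with no cell reused.
Route from B: left 1 to A, down 2 to K, right 1 to L, up 1 to H, right 1 to I, down 1 to M, right 1 to N, up 2 to D — 10 moves in all.
Check: order respected (K at step 3, L at step 4); 10 moves as required.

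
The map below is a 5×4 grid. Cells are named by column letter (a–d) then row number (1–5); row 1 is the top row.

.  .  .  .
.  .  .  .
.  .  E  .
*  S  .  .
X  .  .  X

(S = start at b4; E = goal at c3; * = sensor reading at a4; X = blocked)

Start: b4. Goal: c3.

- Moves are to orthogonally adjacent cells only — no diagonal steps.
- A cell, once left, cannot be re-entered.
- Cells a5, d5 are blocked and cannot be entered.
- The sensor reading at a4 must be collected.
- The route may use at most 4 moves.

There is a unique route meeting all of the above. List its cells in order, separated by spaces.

b4 a4 a3 b3 c3

Any route must reach a4 and still end at c3 within 4 moves, so the order of the required stops is forced.
Route from b4: left 1 to a4, up 1 to a3, right 2 to c3 — 4 moves in all.
Check: all required cells visited; 4 ≤ 4 moves.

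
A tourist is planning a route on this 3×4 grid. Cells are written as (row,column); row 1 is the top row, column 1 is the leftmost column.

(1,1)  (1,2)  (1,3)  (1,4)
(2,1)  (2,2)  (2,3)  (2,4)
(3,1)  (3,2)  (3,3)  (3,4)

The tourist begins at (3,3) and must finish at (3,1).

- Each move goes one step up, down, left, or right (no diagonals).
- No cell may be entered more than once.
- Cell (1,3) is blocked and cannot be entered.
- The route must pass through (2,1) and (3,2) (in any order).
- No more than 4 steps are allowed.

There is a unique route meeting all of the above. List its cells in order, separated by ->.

(3,3) -> (3,2) -> (2,2) -> (2,1) -> (3,1)

The 4-move cap with required stops at (2,1), (3,2) leaves no slack for detours.
Route from (3,3): left to (3,2), up to (2,2), left to (2,1), down to (3,1) — 4 moves in all.
Check: all required cells visited; 4 ≤ 4 moves.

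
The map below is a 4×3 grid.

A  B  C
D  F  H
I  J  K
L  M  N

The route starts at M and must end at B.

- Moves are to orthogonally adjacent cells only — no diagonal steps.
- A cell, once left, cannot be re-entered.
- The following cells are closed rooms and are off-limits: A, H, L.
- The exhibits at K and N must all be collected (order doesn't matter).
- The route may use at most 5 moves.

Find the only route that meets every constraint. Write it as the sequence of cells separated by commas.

The 5-move cap with required stops at K, N leaves no slack for detours.
Route from M: right 1 to N, up 1 to K, left 1 to J, up 2 to B — 5 moves in all.
Check: all required cells visited; 5 ≤ 5 moves.

M, N, K, J, F, B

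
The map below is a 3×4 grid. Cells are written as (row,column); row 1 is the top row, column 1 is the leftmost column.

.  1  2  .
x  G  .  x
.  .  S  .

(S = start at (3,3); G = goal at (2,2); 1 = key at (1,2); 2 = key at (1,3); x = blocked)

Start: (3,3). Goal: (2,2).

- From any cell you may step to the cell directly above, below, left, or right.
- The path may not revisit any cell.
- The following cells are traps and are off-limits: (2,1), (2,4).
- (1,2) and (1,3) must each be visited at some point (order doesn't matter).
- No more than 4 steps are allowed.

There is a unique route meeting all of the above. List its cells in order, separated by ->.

The 4-move cap with required stops at (1,2), (1,3) leaves no slack for detours.
Route from (3,3): up 2 to (1,3), left 1 to (1,2), down 1 to (2,2) — 4 moves in all.
Check: all required cells visited; 4 ≤ 4 moves.

(3,3) -> (2,3) -> (1,3) -> (1,2) -> (2,2)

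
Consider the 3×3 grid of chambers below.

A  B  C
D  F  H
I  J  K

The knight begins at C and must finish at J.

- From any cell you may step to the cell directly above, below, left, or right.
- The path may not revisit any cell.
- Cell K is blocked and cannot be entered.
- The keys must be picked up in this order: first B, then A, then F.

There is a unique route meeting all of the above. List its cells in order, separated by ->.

The waypoints must appear in the order B, A, F, with no cell reused.
Route from C: 2× left (reaching A), down to D, right to F, down to J — 5 moves in all.
Check: order respected (B at step 1, A at step 2, F at step 4).

C -> B -> A -> D -> F -> J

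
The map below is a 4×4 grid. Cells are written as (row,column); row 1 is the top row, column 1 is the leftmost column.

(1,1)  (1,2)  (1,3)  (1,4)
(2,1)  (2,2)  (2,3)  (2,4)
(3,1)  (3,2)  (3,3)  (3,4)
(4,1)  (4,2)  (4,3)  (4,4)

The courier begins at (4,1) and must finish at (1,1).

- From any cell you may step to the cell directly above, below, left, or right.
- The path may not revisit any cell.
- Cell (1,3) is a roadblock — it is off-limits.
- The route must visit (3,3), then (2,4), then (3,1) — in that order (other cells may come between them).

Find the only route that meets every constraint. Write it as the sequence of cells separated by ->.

The waypoints must appear in the order (3,3), (2,4), (3,1), with no cell reused.
Route from (4,1): right 2 to (4,3), up 1 to (3,3), right 1 to (3,4), up 1 to (2,4), left 2 to (2,2), down 1 to (3,2), left 1 to (3,1), up 2 to (1,1) — 11 moves in all.
Check: order respected ((3,3) at step 3, (2,4) at step 5, (3,1) at step 9).

(4,1) -> (4,2) -> (4,3) -> (3,3) -> (3,4) -> (2,4) -> (2,3) -> (2,2) -> (3,2) -> (3,1) -> (2,1) -> (1,1)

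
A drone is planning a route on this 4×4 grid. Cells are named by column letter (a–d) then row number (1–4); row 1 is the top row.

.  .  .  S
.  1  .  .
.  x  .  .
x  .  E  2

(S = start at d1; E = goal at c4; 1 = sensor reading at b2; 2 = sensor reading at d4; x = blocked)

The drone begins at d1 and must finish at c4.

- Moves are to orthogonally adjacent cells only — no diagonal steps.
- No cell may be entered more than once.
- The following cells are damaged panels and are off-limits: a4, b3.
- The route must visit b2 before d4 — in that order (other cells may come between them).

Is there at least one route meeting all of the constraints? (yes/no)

yes

One route that works: d1 → c1 → b1 → b2 → c2 → c3 → d3 → d4 → c4.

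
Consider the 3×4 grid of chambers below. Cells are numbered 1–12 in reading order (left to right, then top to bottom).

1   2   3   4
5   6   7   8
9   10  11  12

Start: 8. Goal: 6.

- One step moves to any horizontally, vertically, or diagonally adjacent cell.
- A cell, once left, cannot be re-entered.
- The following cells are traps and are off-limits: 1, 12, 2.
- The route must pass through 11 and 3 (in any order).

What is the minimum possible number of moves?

Any route passes through 11 and 3 in some order between 8 and 6. Summing Chebyshev distances along each leg and taking the cheapest ordering (8 → 11 → 3 → 6) gives a lower bound of 1 + 2 + 1 = 4 moves.
A route of 4 moves achieves this: 8 → 3 → 7 → 11 → 6.
Since 4 matches the lower bound, it is optimal.

4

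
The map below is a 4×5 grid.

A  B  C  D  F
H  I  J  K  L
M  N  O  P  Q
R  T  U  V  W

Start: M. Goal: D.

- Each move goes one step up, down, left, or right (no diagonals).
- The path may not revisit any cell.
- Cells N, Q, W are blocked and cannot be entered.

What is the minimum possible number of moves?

5

The Manhattan distance from M to D is |3−1| + |1−4| = 5, so at least 5 moves are needed.
A route of 5 moves achieves this: M → H → A → B → C → D.
Since 5 matches the lower bound, it is optimal.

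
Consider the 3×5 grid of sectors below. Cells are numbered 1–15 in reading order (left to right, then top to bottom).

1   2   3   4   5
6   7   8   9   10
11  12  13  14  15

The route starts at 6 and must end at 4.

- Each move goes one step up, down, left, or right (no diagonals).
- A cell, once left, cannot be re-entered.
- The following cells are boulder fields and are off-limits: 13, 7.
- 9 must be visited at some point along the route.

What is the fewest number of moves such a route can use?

6

Any route passes through 9 somewhere between 6 and 4. Summing Manhattan distances along the two legs (6 → 9 → 4) gives a lower bound of 3 + 1 = 4 moves.
That bound ignores the blocked cells. Measuring each leg by the fewest moves that actually steer around them (6→9: 5; 9→4: 1) raises the lower bound to 6.
A route of 6 moves exists: 6 → 1 → 2 → 3 → 8 → 9 → 4.
Since 6 matches that lower bound, it is optimal.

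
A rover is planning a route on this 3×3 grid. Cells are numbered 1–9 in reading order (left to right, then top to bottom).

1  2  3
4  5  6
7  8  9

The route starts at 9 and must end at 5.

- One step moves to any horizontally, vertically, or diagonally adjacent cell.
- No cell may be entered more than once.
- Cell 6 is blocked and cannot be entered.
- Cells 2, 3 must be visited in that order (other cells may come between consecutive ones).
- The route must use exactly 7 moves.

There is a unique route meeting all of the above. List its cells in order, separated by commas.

9, 8, 7, 4, 1, 2, 3, 5

The waypoints must appear in the order 2, 3, with no cell reused.
Route from 9: left 2 to 7, up 2 to 1, right 2 to 3, down-left 1 to 5 — 7 moves in all.
Check: order respected (2 at step 5, 3 at step 6); 7 moves as required.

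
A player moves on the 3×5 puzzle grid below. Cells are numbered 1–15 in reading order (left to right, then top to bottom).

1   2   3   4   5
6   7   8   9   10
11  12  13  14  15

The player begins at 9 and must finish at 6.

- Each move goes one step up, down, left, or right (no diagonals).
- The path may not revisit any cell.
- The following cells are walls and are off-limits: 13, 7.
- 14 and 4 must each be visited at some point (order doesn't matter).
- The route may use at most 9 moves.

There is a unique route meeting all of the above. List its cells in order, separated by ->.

9 -> 14 -> 15 -> 10 -> 5 -> 4 -> 3 -> 2 -> 1 -> 6

The 9-move cap with required stops at 14, 4 leaves no slack for detours.
Route from 9: down to 14, right to 15, 2× up (reaching 5), 4× left (reaching 1), down to 6 — 9 moves in all.
Check: all required cells visited; 9 ≤ 9 moves.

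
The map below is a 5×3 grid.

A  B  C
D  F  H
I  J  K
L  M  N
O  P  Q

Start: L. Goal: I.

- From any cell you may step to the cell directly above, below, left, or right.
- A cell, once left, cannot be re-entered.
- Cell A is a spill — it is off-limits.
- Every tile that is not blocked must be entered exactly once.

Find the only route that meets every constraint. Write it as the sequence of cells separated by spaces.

Need to visit all 14 open cells exactly once, starting at L and ending at I.
Route from L: down to O, 2× right (reaching Q), up to N, left to M, up to J, right to K, 2× up (reaching C), left to B, down to F, left to D, down to I — 13 moves in all.
Check: all 14 open cells covered.

L O P Q N M J K H C B F D I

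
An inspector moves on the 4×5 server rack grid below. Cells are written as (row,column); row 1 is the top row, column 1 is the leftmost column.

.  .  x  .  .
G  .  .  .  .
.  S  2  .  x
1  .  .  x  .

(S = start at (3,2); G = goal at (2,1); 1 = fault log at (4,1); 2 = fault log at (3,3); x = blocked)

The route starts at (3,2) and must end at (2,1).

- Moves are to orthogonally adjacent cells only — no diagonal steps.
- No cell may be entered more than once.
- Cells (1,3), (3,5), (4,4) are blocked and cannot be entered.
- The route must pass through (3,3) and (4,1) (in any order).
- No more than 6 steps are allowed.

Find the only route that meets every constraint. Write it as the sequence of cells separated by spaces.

The 6-move cap with required stops at (3,3), (4,1) leaves no slack for detours.
Route from (3,2): right 1 to (3,3), down 1 to (4,3), left 2 to (4,1), up 2 to (2,1) — 6 moves in all.
Check: all required cells visited; 6 ≤ 6 moves.

(3,2) (3,3) (4,3) (4,2) (4,1) (3,1) (2,1)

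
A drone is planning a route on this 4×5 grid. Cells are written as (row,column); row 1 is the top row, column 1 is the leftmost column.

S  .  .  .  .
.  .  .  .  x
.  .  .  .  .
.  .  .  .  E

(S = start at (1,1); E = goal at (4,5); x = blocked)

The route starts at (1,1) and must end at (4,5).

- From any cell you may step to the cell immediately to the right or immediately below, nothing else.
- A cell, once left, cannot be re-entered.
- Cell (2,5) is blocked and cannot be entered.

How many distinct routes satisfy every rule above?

A right/down-only route from (1,1) to (4,5) makes exactly 3 down-moves and 4 right-moves in some order.
With no other constraints that would be C(7,3) = 35 routes.
Subtract routes through each blocked cell (inclusion–exclusion for overlaps): − through (2,5): 5 → 30.
That gives 30 routes.

30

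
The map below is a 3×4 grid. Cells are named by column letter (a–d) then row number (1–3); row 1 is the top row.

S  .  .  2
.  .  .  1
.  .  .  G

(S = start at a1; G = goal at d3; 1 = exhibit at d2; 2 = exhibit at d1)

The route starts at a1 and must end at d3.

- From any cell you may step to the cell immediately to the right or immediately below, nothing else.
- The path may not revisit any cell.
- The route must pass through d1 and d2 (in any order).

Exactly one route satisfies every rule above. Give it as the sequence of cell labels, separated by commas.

Moves only go right or down, so the column and row indices never decrease.
Route from a1: right 3 to d1, down 2 to d3 — 5 moves in all.
Check: all required cells visited.

a1, b1, c1, d1, d2, d3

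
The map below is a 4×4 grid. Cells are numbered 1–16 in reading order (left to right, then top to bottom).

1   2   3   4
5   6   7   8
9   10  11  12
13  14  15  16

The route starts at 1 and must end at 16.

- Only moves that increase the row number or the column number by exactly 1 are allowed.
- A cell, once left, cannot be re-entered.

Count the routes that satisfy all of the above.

20

A right/down-only route from 1 to 16 makes exactly 3 down-moves and 3 right-moves in some order.
With no other constraints that would be C(6,3) = 20 routes.
That gives 20 routes.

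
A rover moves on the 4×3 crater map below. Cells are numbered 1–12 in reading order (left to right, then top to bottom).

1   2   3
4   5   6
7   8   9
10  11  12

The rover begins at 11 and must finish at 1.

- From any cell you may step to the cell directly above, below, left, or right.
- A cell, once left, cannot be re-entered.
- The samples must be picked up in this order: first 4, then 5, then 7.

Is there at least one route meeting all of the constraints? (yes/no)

no

Ignoring the required order, 12 revisit-free routes from 11 to 1 pass through all of 4, 5, and 7; the waypoint orders that occur are 7 → 4 → 5 (7); 7 → 5 → 4 (3); 5 → 7 → 4 (2) — never 4 → 5 → 7.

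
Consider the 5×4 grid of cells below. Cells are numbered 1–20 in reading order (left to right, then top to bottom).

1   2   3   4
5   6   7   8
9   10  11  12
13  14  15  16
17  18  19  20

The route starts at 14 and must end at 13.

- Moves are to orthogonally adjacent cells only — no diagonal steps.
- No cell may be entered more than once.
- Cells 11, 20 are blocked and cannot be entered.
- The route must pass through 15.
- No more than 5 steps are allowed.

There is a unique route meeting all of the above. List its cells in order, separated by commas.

14, 15, 19, 18, 17, 13

The budget equals the shortest possible length, so every move has to be on a shortest route through the required cells.
Route from 14: right to 15, down to 19, 2× left (reaching 17), up to 13 — 5 moves in all.
Check: all required cells visited; 5 ≤ 5 moves.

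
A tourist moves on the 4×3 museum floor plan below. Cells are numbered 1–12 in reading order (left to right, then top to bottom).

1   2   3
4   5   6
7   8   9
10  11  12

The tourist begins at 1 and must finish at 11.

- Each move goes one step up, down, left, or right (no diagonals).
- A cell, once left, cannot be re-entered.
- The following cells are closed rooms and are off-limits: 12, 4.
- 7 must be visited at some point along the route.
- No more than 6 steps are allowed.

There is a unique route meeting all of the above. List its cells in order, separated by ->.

1 -> 2 -> 5 -> 8 -> 7 -> 10 -> 11

Any route must reach 7 and still end at 11 within 6 moves, so the order of the required stops is forced.
Route from 1: right to 2, 2× down (reaching 8), left to 7, down to 10, right to 11 — 6 moves in all.
Check: all required cells visited; 6 ≤ 6 moves.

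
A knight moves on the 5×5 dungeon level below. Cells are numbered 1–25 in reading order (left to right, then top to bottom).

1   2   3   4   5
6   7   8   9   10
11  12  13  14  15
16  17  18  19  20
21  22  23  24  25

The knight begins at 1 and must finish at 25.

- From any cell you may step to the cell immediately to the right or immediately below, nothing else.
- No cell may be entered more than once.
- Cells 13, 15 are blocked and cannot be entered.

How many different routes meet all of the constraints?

A right/down-only route from 1 to 25 makes exactly 4 down-moves and 4 right-moves in some order.
With no other constraints that would be C(8,4) = 70 routes.
Subtract routes through each blocked cell (inclusion–exclusion for overlaps): − through 13: 36 − through 15: 15 + through 13&15: 6 → 25.
That gives 25 routes.

25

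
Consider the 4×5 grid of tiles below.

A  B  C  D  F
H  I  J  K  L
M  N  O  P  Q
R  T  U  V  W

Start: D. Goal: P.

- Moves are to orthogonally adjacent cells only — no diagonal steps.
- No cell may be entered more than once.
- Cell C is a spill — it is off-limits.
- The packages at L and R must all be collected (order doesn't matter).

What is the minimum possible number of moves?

12

Any route passes through L and R in some order between D and P. Summing Manhattan distances along each leg and taking the cheapest ordering (D → L → R → P) gives a lower bound of 2 + 6 + 4 = 12 moves.
A route of 12 moves achieves this: D → K → L → Q → W → V → U → T → R → M → N → O → P.
Since 12 matches the lower bound, it is optimal.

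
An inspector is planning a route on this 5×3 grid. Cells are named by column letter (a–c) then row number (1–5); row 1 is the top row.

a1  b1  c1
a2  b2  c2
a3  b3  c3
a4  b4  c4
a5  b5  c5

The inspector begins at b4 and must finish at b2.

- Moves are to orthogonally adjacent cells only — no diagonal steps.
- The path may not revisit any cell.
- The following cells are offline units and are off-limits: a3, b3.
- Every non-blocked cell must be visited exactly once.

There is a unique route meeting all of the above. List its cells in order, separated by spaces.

Need to visit all 13 open cells exactly once, starting at b4 and ending at b2.
Cell a2 has only two open neighbours (a1 and b2), so the path must pass straight through it: one of those is the cell it's entered from and the other is where it exits.
Route from b4: left to a4, down to a5, 2× right (reaching c5), 4× up (reaching c1), 2× left (reaching a1), down to a2, right to b2 — 12 moves in all.
Check: all 13 open cells covered.

b4 a4 a5 b5 c5 c4 c3 c2 c1 b1 a1 a2 b2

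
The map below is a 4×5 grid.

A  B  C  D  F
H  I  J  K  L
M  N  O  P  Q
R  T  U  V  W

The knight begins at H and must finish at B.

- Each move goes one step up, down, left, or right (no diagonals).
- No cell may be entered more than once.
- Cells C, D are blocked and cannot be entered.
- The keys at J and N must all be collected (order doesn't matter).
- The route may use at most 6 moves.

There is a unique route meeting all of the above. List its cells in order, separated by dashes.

Any route must reach J and N and still end at B within 6 moves, so the order of the required stops is forced.
Route from H: down to M, 2× right (reaching O), up to J, left to I, up to B — 6 moves in all.
Check: all required cells visited; 6 ≤ 6 moves.

H - M - N - O - J - I - B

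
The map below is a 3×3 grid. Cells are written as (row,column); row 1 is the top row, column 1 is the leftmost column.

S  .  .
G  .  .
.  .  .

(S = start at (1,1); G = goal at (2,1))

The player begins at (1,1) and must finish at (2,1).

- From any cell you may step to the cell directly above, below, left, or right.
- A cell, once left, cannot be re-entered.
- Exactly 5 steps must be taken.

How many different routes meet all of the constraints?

2

Need simple routes of exactly 5 moves from (1,1) to (2,1) (Manhattan distance 1, so 2 moves are spent on a detour and 2 undoing it).
Enumerating: (1,1) (1,2) (2,2) (3,2) (3,1) (2,1) | (1,1) (1,2) (1,3) (2,3) (2,2) (2,1).
That gives 2 routes.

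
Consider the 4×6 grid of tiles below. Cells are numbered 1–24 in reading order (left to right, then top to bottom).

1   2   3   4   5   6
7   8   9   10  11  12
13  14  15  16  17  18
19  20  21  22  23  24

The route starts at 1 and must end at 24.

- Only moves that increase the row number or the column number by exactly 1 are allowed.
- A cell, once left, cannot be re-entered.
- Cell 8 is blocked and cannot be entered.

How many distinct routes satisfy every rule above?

26

A right/down-only route from 1 to 24 makes exactly 3 down-moves and 5 right-moves in some order.
With no other constraints that would be C(8,3) = 56 routes.
Subtract routes through each blocked cell (inclusion–exclusion for overlaps): − through 8: 30 → 26.
That gives 26 routes.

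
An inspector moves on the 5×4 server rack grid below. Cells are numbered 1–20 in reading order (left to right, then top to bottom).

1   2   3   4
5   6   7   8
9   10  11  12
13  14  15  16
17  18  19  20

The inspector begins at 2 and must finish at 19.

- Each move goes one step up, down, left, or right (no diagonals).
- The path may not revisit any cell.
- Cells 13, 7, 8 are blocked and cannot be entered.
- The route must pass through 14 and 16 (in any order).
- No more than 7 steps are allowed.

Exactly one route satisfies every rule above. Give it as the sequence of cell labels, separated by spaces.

2 6 10 14 15 16 20 19

Any route must reach 14 and 16 and still end at 19 within 7 moves, so the order of the required stops is forced.
Route from 2: 3× down (reaching 14), 2× right (reaching 16), down to 20, left to 19 — 7 moves in all.
Check: all required cells visited; 7 ≤ 7 moves.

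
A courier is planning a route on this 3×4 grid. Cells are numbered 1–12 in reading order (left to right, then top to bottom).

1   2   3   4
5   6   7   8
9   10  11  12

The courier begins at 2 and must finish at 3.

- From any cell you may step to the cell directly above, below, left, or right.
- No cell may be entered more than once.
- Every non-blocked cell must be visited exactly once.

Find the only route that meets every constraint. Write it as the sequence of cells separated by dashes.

Need to visit all 12 open cells exactly once, starting at 2 and ending at 3.
Cell 12 has only two open neighbours (8 and 11), so the path must pass straight through it: one of those is the cell it's entered from and the other is where it exits.
Route from 2: left 1 to 1, down 2 to 9, right 1 to 10, up 1 to 6, right 1 to 7, down 1 to 11, right 1 to 12, up 2 to 4, left 1 to 3 — 11 moves in all.
Check: all 12 open cells covered.

2 - 1 - 5 - 9 - 10 - 6 - 7 - 11 - 12 - 8 - 4 - 3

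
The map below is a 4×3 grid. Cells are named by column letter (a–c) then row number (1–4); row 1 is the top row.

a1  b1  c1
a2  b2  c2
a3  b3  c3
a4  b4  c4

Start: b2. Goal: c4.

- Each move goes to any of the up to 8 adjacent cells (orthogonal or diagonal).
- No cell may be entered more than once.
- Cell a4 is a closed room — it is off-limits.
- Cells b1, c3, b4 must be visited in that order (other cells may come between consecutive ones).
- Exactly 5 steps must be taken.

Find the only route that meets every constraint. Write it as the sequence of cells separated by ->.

b2 -> b1 -> c2 -> c3 -> b4 -> c4

The waypoints must appear in the order b1, c3, b4, with no cell reused.
Route from b2: up 1 to b1, down-right 1 to c2, down 1 to c3, down-left 1 to b4, right 1 to c4 — 5 moves in all.
Check: order respected (b1 at step 1, c3 at step 3, b4 at step 4); 5 moves as required.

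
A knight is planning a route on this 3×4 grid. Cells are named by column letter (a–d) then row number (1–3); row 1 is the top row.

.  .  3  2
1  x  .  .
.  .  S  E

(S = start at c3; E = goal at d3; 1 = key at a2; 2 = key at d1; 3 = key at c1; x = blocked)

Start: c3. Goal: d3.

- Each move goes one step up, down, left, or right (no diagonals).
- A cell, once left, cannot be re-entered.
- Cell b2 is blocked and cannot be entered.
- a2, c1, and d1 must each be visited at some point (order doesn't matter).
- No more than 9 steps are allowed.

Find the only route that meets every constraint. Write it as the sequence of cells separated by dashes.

c3 - b3 - a3 - a2 - a1 - b1 - c1 - d1 - d2 - d3

The budget equals the shortest possible length, so every move has to be on a shortest route through the required cells.
Route from c3: left 2 to a3, up 2 to a1, right 3 to d1, down 2 to d3 — 9 moves in all.
Check: all required cells visited; 9 ≤ 9 moves.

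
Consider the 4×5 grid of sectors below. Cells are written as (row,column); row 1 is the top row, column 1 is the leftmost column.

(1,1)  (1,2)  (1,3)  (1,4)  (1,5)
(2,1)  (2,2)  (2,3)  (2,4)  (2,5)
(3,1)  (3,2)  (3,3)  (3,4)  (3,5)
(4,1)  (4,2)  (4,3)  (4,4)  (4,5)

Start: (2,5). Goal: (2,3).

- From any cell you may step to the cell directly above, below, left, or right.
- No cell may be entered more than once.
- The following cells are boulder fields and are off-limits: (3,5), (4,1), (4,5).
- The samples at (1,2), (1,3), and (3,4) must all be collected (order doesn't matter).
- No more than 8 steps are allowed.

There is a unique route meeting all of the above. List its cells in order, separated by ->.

(2,5) -> (2,4) -> (3,4) -> (3,3) -> (3,2) -> (2,2) -> (1,2) -> (1,3) -> (2,3)

The 8-move cap with required stops at (1,2), (1,3), (3,4) leaves no slack for detours.
Route from (2,5): left to (2,4), down to (3,4), 2× left (reaching (3,2)), 2× up (reaching (1,2)), right to (1,3), down to (2,3) — 8 moves in all.
Check: all required cells visited; 8 ≤ 8 moves.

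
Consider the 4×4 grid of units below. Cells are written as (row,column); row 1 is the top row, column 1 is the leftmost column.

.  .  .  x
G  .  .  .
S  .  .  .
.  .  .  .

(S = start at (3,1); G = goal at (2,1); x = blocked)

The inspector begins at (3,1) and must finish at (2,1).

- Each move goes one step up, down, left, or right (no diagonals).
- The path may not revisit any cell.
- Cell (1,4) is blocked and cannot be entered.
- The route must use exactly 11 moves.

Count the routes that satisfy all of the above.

28

Need simple routes of exactly 11 moves from (3,1) to (2,1) (Manhattan distance 1, so 5 moves are spent on a detour and 5 undoing it).
Branch systematically from the start, pruning whenever the remaining move budget drops below the Manhattan distance to (2,1) or differs from it in parity. Grouping the completions by first move — via (4,1): 16; via (3,2): 12 (no valid completion starts via (2,1)) — and summing: 16 + 12 = 28.
That gives 28 routes.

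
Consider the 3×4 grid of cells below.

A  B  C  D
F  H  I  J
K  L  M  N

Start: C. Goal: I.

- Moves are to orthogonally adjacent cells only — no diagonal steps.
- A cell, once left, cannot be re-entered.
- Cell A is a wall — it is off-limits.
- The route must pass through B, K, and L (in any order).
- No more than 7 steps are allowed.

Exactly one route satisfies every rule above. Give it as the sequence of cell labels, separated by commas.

The budget equals the shortest possible length, so every move has to be on a shortest route through the required cells.
Route from C: left to B, down to H, left to F, down to K, 2× right (reaching M), up to I — 7 moves in all.
Check: all required cells visited; 7 ≤ 7 moves.

C, B, H, F, K, L, M, I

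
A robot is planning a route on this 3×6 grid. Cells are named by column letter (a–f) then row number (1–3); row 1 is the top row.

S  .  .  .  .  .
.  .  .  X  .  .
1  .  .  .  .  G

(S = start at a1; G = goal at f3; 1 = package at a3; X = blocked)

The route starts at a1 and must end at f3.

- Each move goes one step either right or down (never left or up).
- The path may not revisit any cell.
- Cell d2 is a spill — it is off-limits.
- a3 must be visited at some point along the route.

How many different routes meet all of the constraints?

A right/down-only route from a1 to f3 makes exactly 2 down-moves and 5 right-moves in some order.
With no other constraints that would be C(7,2) = 21 routes.
Split at a3 and multiply the segment counts (each segment already excludes blocked cells): a1→a3: 1; a3→f3: 1; product = 1.
That gives 1 route.

1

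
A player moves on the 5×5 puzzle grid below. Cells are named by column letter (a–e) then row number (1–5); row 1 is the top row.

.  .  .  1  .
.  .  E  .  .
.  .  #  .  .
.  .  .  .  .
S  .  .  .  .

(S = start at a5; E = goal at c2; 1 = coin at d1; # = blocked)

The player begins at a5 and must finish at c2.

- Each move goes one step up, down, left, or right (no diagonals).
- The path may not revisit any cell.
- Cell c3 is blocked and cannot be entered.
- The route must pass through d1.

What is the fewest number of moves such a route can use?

Any route passes through d1 somewhere between a5 and c2. Summing Manhattan distances along the two legs (a5 → d1 → c2) gives a lower bound of 7 + 2 = 9 moves.
A route of 9 moves achieves this: a5 → a4 → a3 → a2 → a1 → b1 → c1 → d1 → d2 → c2.
Since 9 matches the lower bound, it is optimal.

9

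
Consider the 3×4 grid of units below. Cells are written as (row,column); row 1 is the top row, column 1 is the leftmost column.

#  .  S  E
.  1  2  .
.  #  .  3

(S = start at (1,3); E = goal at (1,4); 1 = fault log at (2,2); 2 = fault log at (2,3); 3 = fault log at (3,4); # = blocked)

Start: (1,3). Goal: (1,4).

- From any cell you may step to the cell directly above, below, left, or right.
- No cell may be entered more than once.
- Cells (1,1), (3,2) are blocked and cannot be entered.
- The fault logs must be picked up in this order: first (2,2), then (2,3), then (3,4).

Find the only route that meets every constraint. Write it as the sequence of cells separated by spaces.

The waypoints must appear in the order (2,2), (2,3), (3,4), with no cell reused.
Route from (1,3): left 1 to (1,2), down 1 to (2,2), right 1 to (2,3), down 1 to (3,3), right 1 to (3,4), up 2 to (1,4) — 7 moves in all.
Check: order respected (1 at step 2, 2 at step 3, 3 at step 5).

(1,3) (1,2) (2,2) (2,3) (3,3) (3,4) (2,4) (1,4)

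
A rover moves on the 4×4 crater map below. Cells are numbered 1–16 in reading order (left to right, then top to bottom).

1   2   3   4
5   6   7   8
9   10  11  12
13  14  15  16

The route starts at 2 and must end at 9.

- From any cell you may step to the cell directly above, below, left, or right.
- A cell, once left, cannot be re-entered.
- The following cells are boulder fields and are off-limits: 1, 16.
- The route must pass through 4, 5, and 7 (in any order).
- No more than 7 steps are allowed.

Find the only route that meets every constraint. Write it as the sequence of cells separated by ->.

The budget equals the shortest possible length, so every move has to be on a shortest route through the required cells.
Route from 2: right 2 to 4, down 1 to 8, left 3 to 5, down 1 to 9 — 7 moves in all.
Check: all required cells visited; 7 ≤ 7 moves.

2 -> 3 -> 4 -> 8 -> 7 -> 6 -> 5 -> 9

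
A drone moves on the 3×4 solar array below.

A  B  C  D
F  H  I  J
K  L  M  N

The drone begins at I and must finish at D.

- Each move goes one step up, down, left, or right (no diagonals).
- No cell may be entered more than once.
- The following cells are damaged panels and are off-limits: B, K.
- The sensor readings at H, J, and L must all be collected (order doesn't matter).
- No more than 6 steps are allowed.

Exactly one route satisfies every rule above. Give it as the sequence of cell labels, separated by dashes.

I - H - L - M - N - J - D

Any route must reach H, J, and L and still end at D within 6 moves, so the order of the required stops is forced.
Route from I: left to H, down to L, 2× right (reaching N), 2× up (reaching D) — 6 moves in all.
Check: all required cells visited; 6 ≤ 6 moves.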